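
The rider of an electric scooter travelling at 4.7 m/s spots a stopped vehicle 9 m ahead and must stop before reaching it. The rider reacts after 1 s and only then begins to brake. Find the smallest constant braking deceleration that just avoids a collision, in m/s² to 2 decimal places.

Required deceleration ≈ 2.57 m/s²

Distance covered during reaction = 4.7000 × 1 = 4.700 m.
Distance available for braking: 9 − 4.700 = 4.300 m.
v² = 2a·d ⇒ a = v²/(2d) = 4.7000² / (2 × 4.300) = 22.090 / 8.600 = 2.5686 m/s².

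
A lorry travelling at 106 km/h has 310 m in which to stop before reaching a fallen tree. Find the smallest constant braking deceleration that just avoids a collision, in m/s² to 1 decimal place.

106 km/h ÷ 3.6 = 29.4444 m/s.
v² = 2a·d ⇒ a = v²/(2d) = 29.4444² / (2 × 310.000) = 866.973 / 620.000 = 1.3983 m/s².

Required deceleration ≈ 1.4 m/s²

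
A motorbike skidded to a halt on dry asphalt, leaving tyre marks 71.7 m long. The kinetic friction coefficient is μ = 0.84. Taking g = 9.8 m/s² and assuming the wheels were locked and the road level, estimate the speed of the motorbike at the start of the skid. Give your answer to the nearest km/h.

Deceleration a = μg = 0.84 × 9.8 = 8.232 m/s².
v = √(2a·d) = √(2 × 8.232 × 71.7) = √1180.469 = 34.3580 m/s.
= 34.3580 × 3.6 = 123.689 km/h.

Initial speed ≈ 124 km/h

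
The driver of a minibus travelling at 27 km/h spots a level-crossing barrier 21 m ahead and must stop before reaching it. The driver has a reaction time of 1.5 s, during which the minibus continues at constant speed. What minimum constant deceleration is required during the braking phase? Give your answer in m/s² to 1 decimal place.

Required deceleration ≈ 2.9 m/s²

27 km/h ÷ 3.6 = 7.5000 m/s.
Distance covered during reaction = 7.5000 × 1.5 = 11.250 m.
Distance available for braking: 21 − 11.250 = 9.750 m.
v² = 2a·d ⇒ a = v²/(2d) = 7.5000² / (2 × 9.750) = 56.250 / 19.500 = 2.8846 m/s².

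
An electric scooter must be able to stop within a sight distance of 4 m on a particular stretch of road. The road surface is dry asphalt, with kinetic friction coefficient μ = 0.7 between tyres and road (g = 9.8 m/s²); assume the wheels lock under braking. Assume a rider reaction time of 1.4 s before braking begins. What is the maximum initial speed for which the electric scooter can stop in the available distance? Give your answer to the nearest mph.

a = μg = 0.7 × 9.8 = 6.860 m/s².
Stopping distance: v·t_r + v²/(2a) = 4 with t_r = 1.4 s and a = 6.860 m/s².
So v² + 19.208 v − 54.88 = 0.
Positive root: v = −a·t_r + √((a·t_r)² + 2a·d) = −9.604 + √(92.237 + 54.88) = 2.5252 m/s.
2.5252 m/s ÷ 0.44704 = 5.649 mph.

Maximum speed ≈ 6 mph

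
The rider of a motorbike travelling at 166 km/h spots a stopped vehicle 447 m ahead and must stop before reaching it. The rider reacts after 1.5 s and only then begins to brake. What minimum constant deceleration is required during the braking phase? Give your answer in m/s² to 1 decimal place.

Required deceleration ≈ 2.8 m/s²

166 km/h ÷ 3.6 = 46.1111 m/s.
Distance covered during reaction = 46.1111 × 1.5 = 69.167 m.
Distance available for braking: 447 − 69.167 = 377.833 m.
v² = 2a·d ⇒ a = v²/(2d) = 46.1111² / (2 × 377.833) = 2126.234 / 755.666 = 2.8137 m/s².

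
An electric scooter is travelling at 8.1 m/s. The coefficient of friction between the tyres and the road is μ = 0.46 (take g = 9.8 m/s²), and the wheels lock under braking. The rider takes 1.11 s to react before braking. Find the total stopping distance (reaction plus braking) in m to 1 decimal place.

Total stopping distance ≈ 16.3 m

a = μg = 0.46 × 9.8 = 4.508 m/s².
Reaction distance = v·t_r = 8.1000 × 1.11 = 8.991 m.
Braking distance = v²/(2a) = 8.1000² / (2 × 4.508) = 65.610 / 9.016 = 7.277 m.
Total = 8.991 + 7.277 = 16.268 m.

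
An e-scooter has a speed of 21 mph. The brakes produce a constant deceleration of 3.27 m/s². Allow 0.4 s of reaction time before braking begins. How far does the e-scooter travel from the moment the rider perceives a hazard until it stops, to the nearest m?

21 mph × 0.44704 = 9.3878 m/s.
Reaction distance = v·t_r = 9.3878 × 0.4 = 3.755 m.
Braking distance = v²/(2a) = 9.3878² / (2 × 3.270) = 88.131 / 6.540 = 13.476 m.
Total = 3.755 + 13.476 = 17.231 m.

Total stopping distance ≈ 17 m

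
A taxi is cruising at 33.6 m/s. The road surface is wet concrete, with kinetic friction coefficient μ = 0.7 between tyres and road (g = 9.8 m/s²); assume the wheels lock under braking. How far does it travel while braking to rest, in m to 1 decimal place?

Braking distance ≈ 82.3 m

a = μg = 0.7 × 9.8 = 6.860 m/s².
Braking distance = v²/(2a) = 33.6000² / (2 × 6.860) = 1128.960 / 13.720 = 82.286 m.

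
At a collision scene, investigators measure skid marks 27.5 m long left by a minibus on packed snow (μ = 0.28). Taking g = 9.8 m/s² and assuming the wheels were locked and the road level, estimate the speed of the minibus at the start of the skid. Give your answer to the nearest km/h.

Deceleration a = μg = 0.28 × 9.8 = 2.744 m/s².
v = √(2a·d) = √(2 × 2.744 × 27.5) = √150.920 = 12.2850 m/s.
= 12.2850 × 3.6 = 44.226 km/h.

Initial speed ≈ 44 km/h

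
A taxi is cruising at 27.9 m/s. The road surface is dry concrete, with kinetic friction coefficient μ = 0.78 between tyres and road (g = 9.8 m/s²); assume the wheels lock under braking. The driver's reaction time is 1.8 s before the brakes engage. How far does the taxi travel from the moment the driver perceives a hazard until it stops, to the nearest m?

Total stopping distance ≈ 101 m

a = μg = 0.78 × 9.8 = 7.644 m/s².
Reaction distance = v·t_r = 27.9000 × 1.8 = 50.220 m.
Braking distance = v²/(2a) = 27.9000² / (2 × 7.644) = 778.410 / 15.288 = 50.916 m.
Total = 50.220 + 50.916 = 101.136 m.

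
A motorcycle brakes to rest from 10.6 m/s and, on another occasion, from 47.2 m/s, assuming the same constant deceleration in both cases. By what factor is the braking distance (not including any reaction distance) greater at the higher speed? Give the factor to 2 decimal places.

Factor ≈ 19.83

Braking distance d = v²/(2a), so with a fixed, d ∝ v².
Factor = (47.2/10.6)² = 4.4528² = 19.8274.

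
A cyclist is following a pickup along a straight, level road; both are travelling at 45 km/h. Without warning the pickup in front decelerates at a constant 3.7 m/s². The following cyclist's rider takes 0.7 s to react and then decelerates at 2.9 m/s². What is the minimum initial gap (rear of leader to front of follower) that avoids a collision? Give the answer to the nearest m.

45 km/h ÷ 3.6 = 12.5000 m/s.
Leader travels v²/(2a_L) = 156.250 / 7.400 = 21.115 m before stopping.
Follower covers v·t_r = 12.5000 × 0.7 = 8.750 m while reacting, then v²/(2a_F) = 156.250 / 5.800 = 26.940 m while braking, for a total of 8.750 + 26.940 = 35.690 m.
Since a_F ≤ a_L and the follower starts braking later, the follower is never slower than the leader, so the closest approach is when both have stopped.
Minimum gap = 35.690 − 21.115 = 14.575 m.

Minimum gap ≈ 15 m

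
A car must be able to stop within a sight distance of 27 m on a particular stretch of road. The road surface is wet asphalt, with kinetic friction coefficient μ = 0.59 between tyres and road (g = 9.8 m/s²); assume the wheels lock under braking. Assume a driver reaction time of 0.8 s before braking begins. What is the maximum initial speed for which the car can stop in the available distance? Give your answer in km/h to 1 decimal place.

Maximum speed ≈ 49.1 km/h

a = μg = 0.59 × 9.8 = 5.782 m/s².
Stopping distance: v·t_r + v²/(2a) = 27 with t_r = 0.8 s and a = 5.782 m/s².
So v² + 9.251 v − 312.23 = 0.
Positive root: v = −a·t_r + √((a·t_r)² + 2a·d) = −4.626 + √(21.400 + 312.23) = 13.6395 m/s.
13.6395 m/s × 3.6 = 49.102 km/h.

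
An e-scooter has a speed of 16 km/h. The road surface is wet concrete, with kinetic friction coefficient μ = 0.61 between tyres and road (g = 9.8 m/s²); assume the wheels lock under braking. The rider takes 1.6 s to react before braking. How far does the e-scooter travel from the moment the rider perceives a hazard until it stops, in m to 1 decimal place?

Total stopping distance ≈ 8.8 m

16 km/h ÷ 3.6 = 4.4444 m/s.
a = μg = 0.61 × 9.8 = 5.978 m/s².
Reaction distance = v·t_r = 4.4444 × 1.6 = 7.111 m.
Braking distance = v²/(2a) = 4.4444² / (2 × 5.978) = 19.753 / 11.956 = 1.652 m.
Total = 7.111 + 1.652 = 8.763 m.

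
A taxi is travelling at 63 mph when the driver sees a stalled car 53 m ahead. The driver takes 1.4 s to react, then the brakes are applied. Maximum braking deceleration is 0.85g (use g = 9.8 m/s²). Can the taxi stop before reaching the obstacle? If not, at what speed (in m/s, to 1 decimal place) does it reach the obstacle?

63 mph × 0.44704 = 28.1635 m/s.
a = 0.85 × 9.8 = 8.330 m/s².
Reaction distance = 28.1635 × 1.4 = 39.429 m.
Braking distance needed to stop: v²/(2a) = 793.183 / 16.660 = 47.610 m, so total needed = 39.429 + 47.610 = 87.039 m > 53 m — it cannot stop.
Distance remaining when braking begins: 53 − 39.429 = 13.571 m.
v² = v₀² − 2a·d = 793.183 − 2 × 8.330 × 13.571 = 567.090 m²/s².
v = √567.090 = 23.814 m/s.

No — it strikes the obstacle at 23.8 m/s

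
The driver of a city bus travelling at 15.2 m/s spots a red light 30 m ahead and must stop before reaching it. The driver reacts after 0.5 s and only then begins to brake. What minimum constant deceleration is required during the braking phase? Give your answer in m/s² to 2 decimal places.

Required deceleration ≈ 5.16 m/s²

Distance covered during reaction = 15.2000 × 0.5 = 7.600 m.
Distance available for braking: 30 − 7.600 = 22.400 m.
v² = 2a·d ⇒ a = v²/(2d) = 15.2000² / (2 × 22.400) = 231.040 / 44.800 = 5.1571 m/s².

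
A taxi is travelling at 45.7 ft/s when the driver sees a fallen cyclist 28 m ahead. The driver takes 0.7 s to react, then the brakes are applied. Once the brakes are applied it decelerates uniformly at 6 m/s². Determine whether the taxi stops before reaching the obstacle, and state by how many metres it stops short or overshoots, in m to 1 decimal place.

45.7 ft/s × 0.3048 = 13.9294 m/s.
Reaction distance = 13.9294 × 0.7 = 9.751 m.
Braking distance = v²/(2a) = 194.028 / 12.000 = 16.169 m.
Total stopping distance = 9.751 + 16.169 = 25.920 m, vs 28 m available — it stops with 28 − 25.920 = 2.080 m to spare.

Yes — it stops 2.1 m short of the obstacle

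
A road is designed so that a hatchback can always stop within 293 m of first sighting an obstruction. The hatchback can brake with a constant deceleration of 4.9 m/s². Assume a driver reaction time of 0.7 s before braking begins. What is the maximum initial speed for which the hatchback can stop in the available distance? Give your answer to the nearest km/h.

Stopping distance: v·t_r + v²/(2a) = 293 with t_r = 0.7 s and a = 4.900 m/s².
So v² + 6.860 v − 2871.40 = 0.
Positive root: v = −a·t_r + √((a·t_r)² + 2a·d) = −3.430 + √(11.765 + 2871.40) = 50.2651 m/s.
50.2651 m/s × 3.6 = 180.954 km/h.

Maximum speed ≈ 181 km/h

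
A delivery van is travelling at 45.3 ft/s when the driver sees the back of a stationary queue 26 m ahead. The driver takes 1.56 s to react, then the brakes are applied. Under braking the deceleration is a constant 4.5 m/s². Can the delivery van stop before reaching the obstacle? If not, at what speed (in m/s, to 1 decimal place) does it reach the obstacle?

No — it strikes the obstacle at 12.3 m/s

45.3 ft/s × 0.3048 = 13.8074 m/s.
Reaction distance = 13.8074 × 1.56 = 21.540 m.
Braking distance needed to stop: v²/(2a) = 190.644 / 9.000 = 21.183 m, so total needed = 21.540 + 21.183 = 42.723 m > 26 m — it cannot stop.
Distance remaining when braking begins: 26 − 21.540 = 4.460 m.
v² = v₀² − 2a·d = 190.644 − 2 × 4.500 × 4.460 = 150.504 m²/s².
v = √150.504 = 12.268 m/s.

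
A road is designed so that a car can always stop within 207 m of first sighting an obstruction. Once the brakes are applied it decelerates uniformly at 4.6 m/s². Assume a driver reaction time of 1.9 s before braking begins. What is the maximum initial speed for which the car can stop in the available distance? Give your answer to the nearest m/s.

Maximum speed ≈ 36 m/s

Stopping distance: v·t_r + v²/(2a) = 207 with t_r = 1.9 s and a = 4.600 m/s².
So v² + 17.480 v − 1904.40 = 0.
Positive root: v = −a·t_r + √((a·t_r)² + 2a·d) = −8.740 + √(76.388 + 1904.40) = 35.7660 m/s.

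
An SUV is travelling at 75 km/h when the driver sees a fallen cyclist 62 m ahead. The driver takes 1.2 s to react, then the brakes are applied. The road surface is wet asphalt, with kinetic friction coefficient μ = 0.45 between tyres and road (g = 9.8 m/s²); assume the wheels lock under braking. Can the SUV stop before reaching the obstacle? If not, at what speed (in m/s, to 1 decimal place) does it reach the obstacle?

75 km/h ÷ 3.6 = 20.8333 m/s.
a = μg = 0.45 × 9.8 = 4.410 m/s².
Reaction distance = 20.8333 × 1.2 = 25.000 m.
Braking distance needed to stop: v²/(2a) = 434.026 / 8.820 = 49.209 m, so total needed = 25.000 + 49.209 = 74.209 m > 62 m — it cannot stop.
Distance remaining when braking begins: 62 − 25.000 = 37.000 m.
v² = v₀² − 2a·d = 434.026 − 2 × 4.410 × 37.000 = 107.686 m²/s².
v = √107.686 = 10.377 m/s.

No — it strikes the obstacle at 10.4 m/s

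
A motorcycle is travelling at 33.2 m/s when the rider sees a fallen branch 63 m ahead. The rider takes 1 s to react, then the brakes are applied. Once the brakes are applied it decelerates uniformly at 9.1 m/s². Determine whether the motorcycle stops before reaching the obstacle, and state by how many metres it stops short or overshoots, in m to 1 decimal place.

Reaction distance = 33.2000 × 1 = 33.200 m.
Braking distance = v²/(2a) = 1102.240 / 18.200 = 60.563 m.
Total stopping distance = 33.200 + 60.563 = 93.763 m, vs 63 m available — it cannot stop in time and overshoots by 93.763 − 63 = 30.763 m.

No — it overshoots by 30.8 m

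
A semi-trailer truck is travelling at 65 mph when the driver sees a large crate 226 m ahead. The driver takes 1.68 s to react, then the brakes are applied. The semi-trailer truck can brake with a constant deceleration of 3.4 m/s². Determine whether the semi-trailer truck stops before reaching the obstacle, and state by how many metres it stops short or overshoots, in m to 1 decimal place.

65 mph × 0.44704 = 29.0576 m/s.
Reaction distance = 29.0576 × 1.68 = 48.817 m.
Braking distance = v²/(2a) = 844.344 / 6.800 = 124.168 m.
Total stopping distance = 48.817 + 124.168 = 172.985 m, vs 226 m available — it stops with 226 − 172.985 = 53.015 m to spare.

Yes — it stops 53.0 m short of the obstacle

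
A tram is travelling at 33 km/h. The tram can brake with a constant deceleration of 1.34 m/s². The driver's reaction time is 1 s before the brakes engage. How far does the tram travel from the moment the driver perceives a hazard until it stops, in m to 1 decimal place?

Total stopping distance ≈ 40.5 m

33 km/h ÷ 3.6 = 9.1667 m/s.
Reaction distance = v·t_r = 9.1667 × 1 = 9.167 m.
Braking distance = v²/(2a) = 9.1667² / (2 × 1.340) = 84.028 / 2.680 = 31.354 m.
Total = 9.167 + 31.354 = 40.521 m.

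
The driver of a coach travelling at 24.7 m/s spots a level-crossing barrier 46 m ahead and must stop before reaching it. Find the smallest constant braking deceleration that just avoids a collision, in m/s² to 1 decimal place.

Required deceleration ≈ 6.6 m/s²

v² = 2a·d ⇒ a = v²/(2d) = 24.7000² / (2 × 46.000) = 610.090 / 92.000 = 6.6314 m/s².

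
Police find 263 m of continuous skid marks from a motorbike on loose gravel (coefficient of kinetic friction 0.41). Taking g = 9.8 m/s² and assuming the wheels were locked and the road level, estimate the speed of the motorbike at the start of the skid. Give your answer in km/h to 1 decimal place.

Deceleration a = μg = 0.41 × 9.8 = 4.018 m/s².
v = √(2a·d) = √(2 × 4.018 × 263) = √2113.468 = 45.9725 m/s.
= 45.9725 × 3.6 = 165.501 km/h.

Initial speed ≈ 165.5 km/h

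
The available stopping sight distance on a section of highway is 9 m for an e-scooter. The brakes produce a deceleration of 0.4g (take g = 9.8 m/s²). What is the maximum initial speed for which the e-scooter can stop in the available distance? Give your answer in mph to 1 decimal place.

Maximum speed ≈ 18.8 mph

a = 0.4 × 9.8 = 3.920 m/s².
v²/(2a) = d ⇒ v = √(2 × 3.920 × 9) = √70.56 = 8.4000 m/s.
8.4000 m/s ÷ 0.44704 = 18.790 mph.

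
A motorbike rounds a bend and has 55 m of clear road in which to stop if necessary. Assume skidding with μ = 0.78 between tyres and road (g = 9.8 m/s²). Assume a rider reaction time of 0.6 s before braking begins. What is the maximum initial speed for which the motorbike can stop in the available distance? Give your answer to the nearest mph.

a = μg = 0.78 × 9.8 = 7.644 m/s².
Stopping distance: v·t_r + v²/(2a) = 55 with t_r = 0.6 s and a = 7.644 m/s².
So v² + 9.173 v − 840.84 = 0.
Positive root: v = −a·t_r + √((a·t_r)² + 2a·d) = −4.586 + √(21.031 + 840.84) = 24.7716 m/s.
24.7716 m/s ÷ 0.44704 = 55.412 mph.

Maximum speed ≈ 55 mph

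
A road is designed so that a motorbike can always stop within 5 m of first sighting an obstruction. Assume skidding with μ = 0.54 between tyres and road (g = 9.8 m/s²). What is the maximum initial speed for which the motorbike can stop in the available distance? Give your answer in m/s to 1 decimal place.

Maximum speed ≈ 7.3 m/s

a = μg = 0.54 × 9.8 = 5.292 m/s².
v²/(2a) = d ⇒ v = √(2 × 5.292 × 5) = √52.92 = 7.2746 m/s.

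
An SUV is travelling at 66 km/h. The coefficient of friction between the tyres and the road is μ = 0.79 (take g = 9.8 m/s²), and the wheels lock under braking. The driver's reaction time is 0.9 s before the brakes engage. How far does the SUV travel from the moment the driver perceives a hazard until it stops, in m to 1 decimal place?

Total stopping distance ≈ 38.2 m

66 km/h ÷ 3.6 = 18.3333 m/s.
a = μg = 0.79 × 9.8 = 7.742 m/s².
Reaction distance = v·t_r = 18.3333 × 0.9 = 16.500 m.
Braking distance = v²/(2a) = 18.3333² / (2 × 7.742) = 336.110 / 15.484 = 21.707 m.
Total = 16.500 + 21.707 = 38.207 m.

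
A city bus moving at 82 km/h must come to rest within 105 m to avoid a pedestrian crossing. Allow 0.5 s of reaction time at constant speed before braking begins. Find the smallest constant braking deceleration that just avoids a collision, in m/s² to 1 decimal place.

82 km/h ÷ 3.6 = 22.7778 m/s.
Distance covered during reaction = 22.7778 × 0.5 = 11.389 m.
Distance available for braking: 105 − 11.389 = 93.611 m.
v² = 2a·d ⇒ a = v²/(2d) = 22.7778² / (2 × 93.611) = 518.828 / 187.222 = 2.7712 m/s².

Required deceleration ≈ 2.8 m/s²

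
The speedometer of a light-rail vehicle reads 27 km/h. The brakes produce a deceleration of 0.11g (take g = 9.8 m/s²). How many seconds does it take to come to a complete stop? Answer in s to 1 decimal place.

Braking time ≈ 7.0 s

27 km/h ÷ 3.6 = 7.5000 m/s.
a = 0.11 × 9.8 = 1.078 m/s².
Braking time = v/a = 7.5000 / 1.078 = 6.957 s.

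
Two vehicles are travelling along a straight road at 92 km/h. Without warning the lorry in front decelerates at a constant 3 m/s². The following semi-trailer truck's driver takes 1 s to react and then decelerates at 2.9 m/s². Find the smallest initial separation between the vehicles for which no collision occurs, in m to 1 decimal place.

Minimum gap ≈ 29.3 m

92 km/h ÷ 3.6 = 25.5556 m/s.
Leader travels v²/(2a_L) = 653.089 / 6.000 = 108.848 m before stopping.
Follower covers v·t_r = 25.5556 × 1 = 25.556 m while reacting, then v²/(2a_F) = 653.089 / 5.800 = 112.602 m while braking, for a total of 25.556 + 112.602 = 138.158 m.
Since a_F ≤ a_L and the follower starts braking later, the follower is never slower than the leader, so the closest approach is when both have stopped.
Minimum gap = 138.158 − 108.848 = 29.310 m.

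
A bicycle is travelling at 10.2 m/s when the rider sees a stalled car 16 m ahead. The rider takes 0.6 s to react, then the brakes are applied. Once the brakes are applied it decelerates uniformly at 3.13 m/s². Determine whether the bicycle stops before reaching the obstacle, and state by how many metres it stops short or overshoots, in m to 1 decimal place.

No — it overshoots by 6.7 m

Reaction distance = 10.2000 × 0.6 = 6.120 m.
Braking distance = v²/(2a) = 104.040 / 6.260 = 16.620 m.
Total stopping distance = 6.120 + 16.620 = 22.740 m, vs 16 m available — it cannot stop in time and overshoots by 22.740 − 16 = 6.740 m.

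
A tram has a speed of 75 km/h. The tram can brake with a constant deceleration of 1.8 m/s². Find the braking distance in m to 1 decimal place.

75 km/h ÷ 3.6 = 20.8333 m/s.
Braking distance = v²/(2a) = 20.8333² / (2 × 1.800) = 434.026 / 3.600 = 120.563 m.

Braking distance ≈ 120.6 m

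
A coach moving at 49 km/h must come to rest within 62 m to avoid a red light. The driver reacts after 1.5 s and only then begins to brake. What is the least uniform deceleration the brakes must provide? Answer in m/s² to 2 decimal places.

49 km/h ÷ 3.6 = 13.6111 m/s.
Distance covered during reaction = 13.6111 × 1.5 = 20.417 m.
Distance available for braking: 62 − 20.417 = 41.583 m.
v² = 2a·d ⇒ a = v²/(2d) = 13.6111² / (2 × 41.583) = 185.262 / 83.166 = 2.2276 m/s².

Required deceleration ≈ 2.23 m/s²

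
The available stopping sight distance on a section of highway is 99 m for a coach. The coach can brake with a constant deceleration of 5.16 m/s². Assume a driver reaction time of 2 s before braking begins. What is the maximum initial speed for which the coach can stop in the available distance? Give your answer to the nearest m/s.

Maximum speed ≈ 23 m/s

Stopping distance: v·t_r + v²/(2a) = 99 with t_r = 2 s and a = 5.160 m/s².
So v² + 20.640 v − 1021.68 = 0.
Positive root: v = −a·t_r + √((a·t_r)² + 2a·d) = −10.320 + √(106.502 + 1021.68) = 23.2684 m/s.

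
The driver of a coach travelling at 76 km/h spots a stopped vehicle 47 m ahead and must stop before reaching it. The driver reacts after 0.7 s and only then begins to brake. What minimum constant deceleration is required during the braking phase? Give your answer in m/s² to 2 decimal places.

76 km/h ÷ 3.6 = 21.1111 m/s.
Distance covered during reaction = 21.1111 × 0.7 = 14.778 m.
Distance available for braking: 47 − 14.778 = 32.222 m.
v² = 2a·d ⇒ a = v²/(2d) = 21.1111² / (2 × 32.222) = 445.679 / 64.444 = 6.9158 m/s².

Required deceleration ≈ 6.92 m/s²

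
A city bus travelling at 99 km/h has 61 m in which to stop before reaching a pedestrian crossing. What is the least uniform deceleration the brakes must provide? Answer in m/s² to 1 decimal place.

Required deceleration ≈ 6.2 m/s²

99 km/h ÷ 3.6 = 27.5000 m/s.
v² = 2a·d ⇒ a = v²/(2d) = 27.5000² / (2 × 61.000) = 756.250 / 122.000 = 6.1988 m/s².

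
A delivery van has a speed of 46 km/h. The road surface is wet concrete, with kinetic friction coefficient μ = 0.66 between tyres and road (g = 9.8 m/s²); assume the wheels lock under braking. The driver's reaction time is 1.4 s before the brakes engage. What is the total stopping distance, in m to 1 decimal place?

Total stopping distance ≈ 30.5 m

46 km/h ÷ 3.6 = 12.7778 m/s.
a = μg = 0.66 × 9.8 = 6.468 m/s².
Reaction distance = v·t_r = 12.7778 × 1.4 = 17.889 m.
Braking distance = v²/(2a) = 12.7778² / (2 × 6.468) = 163.272 / 12.936 = 12.622 m.
Total = 17.889 + 12.622 = 30.511 m.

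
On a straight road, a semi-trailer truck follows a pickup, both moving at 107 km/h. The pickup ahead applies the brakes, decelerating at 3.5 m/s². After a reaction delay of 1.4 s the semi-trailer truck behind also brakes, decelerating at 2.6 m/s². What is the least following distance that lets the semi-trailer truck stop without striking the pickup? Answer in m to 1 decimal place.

Minimum gap ≈ 85.3 m

107 km/h ÷ 3.6 = 29.7222 m/s.
Leader travels v²/(2a_L) = 883.409 / 7.000 = 126.201 m before stopping.
Follower covers v·t_r = 29.7222 × 1.4 = 41.611 m while reacting, then v²/(2a_F) = 883.409 / 5.200 = 169.886 m while braking, for a total of 41.611 + 169.886 = 211.497 m.
Since a_F ≤ a_L and the follower starts braking later, the follower is never slower than the leader, so the closest approach is when both have stopped.
Minimum gap = 211.497 − 126.201 = 85.296 m.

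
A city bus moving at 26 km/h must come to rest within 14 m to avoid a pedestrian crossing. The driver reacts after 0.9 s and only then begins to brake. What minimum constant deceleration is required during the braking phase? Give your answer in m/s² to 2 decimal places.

26 km/h ÷ 3.6 = 7.2222 m/s.
Distance covered during reaction = 7.2222 × 0.9 = 6.500 m.
Distance available for braking: 14 − 6.500 = 7.500 m.
v² = 2a·d ⇒ a = v²/(2d) = 7.2222² / (2 × 7.500) = 52.160 / 15.000 = 3.4773 m/s².

Required deceleration ≈ 3.48 m/s²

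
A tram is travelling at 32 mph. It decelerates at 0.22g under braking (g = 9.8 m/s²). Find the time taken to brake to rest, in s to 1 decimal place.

Braking time ≈ 6.6 s

32 mph × 0.44704 = 14.3053 m/s.
a = 0.22 × 9.8 = 2.156 m/s².
Braking time = v/a = 14.3053 / 2.156 = 6.635 s.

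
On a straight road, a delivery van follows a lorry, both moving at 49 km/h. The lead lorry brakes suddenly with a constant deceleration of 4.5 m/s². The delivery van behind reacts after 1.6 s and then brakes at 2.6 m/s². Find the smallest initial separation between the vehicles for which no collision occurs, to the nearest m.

Minimum gap ≈ 37 m

49 km/h ÷ 3.6 = 13.6111 m/s.
Leader travels v²/(2a_L) = 185.262 / 9.000 = 20.585 m before stopping.
Follower covers v·t_r = 13.6111 × 1.6 = 21.778 m while reacting, then v²/(2a_F) = 185.262 / 5.200 = 35.627 m while braking, for a total of 21.778 + 35.627 = 57.405 m.
Since a_F ≤ a_L and the follower starts braking later, the follower is never slower than the leader, so the closest approach is when both have stopped.
Minimum gap = 57.405 − 20.585 = 36.820 m.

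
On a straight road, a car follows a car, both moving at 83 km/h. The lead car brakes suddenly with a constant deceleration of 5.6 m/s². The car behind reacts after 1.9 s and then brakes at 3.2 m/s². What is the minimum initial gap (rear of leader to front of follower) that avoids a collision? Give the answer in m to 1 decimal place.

83 km/h ÷ 3.6 = 23.0556 m/s.
Leader travels v²/(2a_L) = 531.561 / 11.200 = 47.461 m before stopping.
Follower covers v·t_r = 23.0556 × 1.9 = 43.806 m while reacting, then v²/(2a_F) = 531.561 / 6.400 = 83.056 m while braking, for a total of 43.806 + 83.056 = 126.862 m.
Since a_F ≤ a_L and the follower starts braking later, the follower is never slower than the leader, so the closest approach is when both have stopped.
Minimum gap = 126.862 − 47.461 = 79.401 m.

Minimum gap ≈ 79.4 m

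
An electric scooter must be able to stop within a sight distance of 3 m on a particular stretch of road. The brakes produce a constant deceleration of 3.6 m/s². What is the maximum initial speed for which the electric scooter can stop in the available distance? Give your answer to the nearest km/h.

Maximum speed ≈ 17 km/h

v²/(2a) = d ⇒ v = √(2 × 3.600 × 3) = √21.60 = 4.6476 m/s.
4.6476 m/s × 3.6 = 16.731 km/h.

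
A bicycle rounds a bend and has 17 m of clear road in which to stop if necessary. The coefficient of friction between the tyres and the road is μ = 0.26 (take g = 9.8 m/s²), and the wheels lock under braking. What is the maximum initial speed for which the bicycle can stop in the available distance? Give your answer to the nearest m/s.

a = μg = 0.26 × 9.8 = 2.548 m/s².
v²/(2a) = d ⇒ v = √(2 × 2.548 × 17) = √86.63 = 9.3075 m/s.

Maximum speed ≈ 9 m/s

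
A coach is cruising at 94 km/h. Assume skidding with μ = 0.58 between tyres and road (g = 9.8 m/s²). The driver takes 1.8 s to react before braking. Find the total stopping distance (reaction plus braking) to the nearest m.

94 km/h ÷ 3.6 = 26.1111 m/s.
a = μg = 0.58 × 9.8 = 5.684 m/s².
Reaction distance = v·t_r = 26.1111 × 1.8 = 47.000 m.
Braking distance = v²/(2a) = 26.1111² / (2 × 5.684) = 681.790 / 11.368 = 59.974 m.
Total = 47.000 + 59.974 = 106.974 m.

Total stopping distance ≈ 107 m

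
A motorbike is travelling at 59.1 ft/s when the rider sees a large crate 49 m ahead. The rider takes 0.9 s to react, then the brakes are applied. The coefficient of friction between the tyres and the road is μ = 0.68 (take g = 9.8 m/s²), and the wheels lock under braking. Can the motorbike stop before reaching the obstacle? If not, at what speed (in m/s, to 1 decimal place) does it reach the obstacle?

Yes — it stops about 8.4 m short of the obstacle, so it never reaches it

59.1 ft/s × 0.3048 = 18.0137 m/s.
a = μg = 0.68 × 9.8 = 6.664 m/s².
Reaction distance = 18.0137 × 0.9 = 16.212 m.
Braking distance = v²/(2a) = 324.493 / 13.328 = 24.347 m.
Total stopping distance = 16.212 + 24.347 = 40.559 m, vs 49 m available — it stops with 49 − 40.559 = 8.441 m to spare.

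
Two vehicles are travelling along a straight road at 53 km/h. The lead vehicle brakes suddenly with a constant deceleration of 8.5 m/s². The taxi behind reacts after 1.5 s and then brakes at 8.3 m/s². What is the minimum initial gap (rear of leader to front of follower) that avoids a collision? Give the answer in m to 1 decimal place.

53 km/h ÷ 3.6 = 14.7222 m/s.
Leader travels v²/(2a_L) = 216.743 / 17.000 = 12.750 m before stopping.
Follower covers v·t_r = 14.7222 × 1.5 = 22.083 m while reacting, then v²/(2a_F) = 216.743 / 16.600 = 13.057 m while braking, for a total of 22.083 + 13.057 = 35.140 m.
Since a_F ≤ a_L and the follower starts braking later, the follower is never slower than the leader, so the closest approach is when both have stopped.
Minimum gap = 35.140 − 12.750 = 22.390 m.

Minimum gap ≈ 22.4 m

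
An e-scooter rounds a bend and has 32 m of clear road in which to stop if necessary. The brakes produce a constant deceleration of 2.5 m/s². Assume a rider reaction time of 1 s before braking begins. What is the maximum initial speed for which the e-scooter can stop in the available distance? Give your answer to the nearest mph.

Maximum speed ≈ 23 mph

Stopping distance: v·t_r + v²/(2a) = 32 with t_r = 1 s and a = 2.500 m/s².
So v² + 5.000 v − 160.00 = 0.
Positive root: v = −a·t_r + √((a·t_r)² + 2a·d) = −2.500 + √(6.250 + 160.00) = 10.3938 m/s.
10.3938 m/s ÷ 0.44704 = 23.250 mph.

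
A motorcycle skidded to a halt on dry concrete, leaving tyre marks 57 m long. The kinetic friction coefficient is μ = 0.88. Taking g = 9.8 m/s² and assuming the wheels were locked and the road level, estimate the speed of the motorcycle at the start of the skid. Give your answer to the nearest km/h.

Initial speed ≈ 113 km/h

Deceleration a = μg = 0.88 × 9.8 = 8.624 m/s².
v = √(2a·d) = √(2 × 8.624 × 57) = √983.136 = 31.3550 m/s.
= 31.3550 × 3.6 = 112.878 km/h.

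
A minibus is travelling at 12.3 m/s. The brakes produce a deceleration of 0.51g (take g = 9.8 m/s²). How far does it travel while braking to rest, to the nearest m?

a = 0.51 × 9.8 = 4.998 m/s².
Braking distance = v²/(2a) = 12.3000² / (2 × 4.998) = 151.290 / 9.996 = 15.135 m.

Braking distance ≈ 15 m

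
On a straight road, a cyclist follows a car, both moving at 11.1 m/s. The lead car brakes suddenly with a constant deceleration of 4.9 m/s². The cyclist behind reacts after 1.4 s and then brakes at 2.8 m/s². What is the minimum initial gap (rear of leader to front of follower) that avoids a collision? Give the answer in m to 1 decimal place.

Leader travels v²/(2a_L) = 123.210 / 9.800 = 12.572 m before stopping.
Follower covers v·t_r = 11.1000 × 1.4 = 15.540 m while reacting, then v²/(2a_F) = 123.210 / 5.600 = 22.002 m while braking, for a total of 15.540 + 22.002 = 37.542 m.
Since a_F ≤ a_L and the follower starts braking later, the follower is never slower than the leader, so the closest approach is when both have stopped.
Minimum gap = 37.542 − 12.572 = 24.970 m.

Minimum gap ≈ 25.0 m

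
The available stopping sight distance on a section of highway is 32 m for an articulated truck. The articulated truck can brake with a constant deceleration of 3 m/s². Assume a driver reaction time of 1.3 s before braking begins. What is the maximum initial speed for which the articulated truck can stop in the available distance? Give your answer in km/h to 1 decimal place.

Maximum speed ≈ 37.8 km/h

Stopping distance: v·t_r + v²/(2a) = 32 with t_r = 1.3 s and a = 3.000 m/s².
So v² + 7.800 v − 192.00 = 0.
Positive root: v = −a·t_r + √((a·t_r)² + 2a·d) = −3.900 + √(15.210 + 192.00) = 10.4948 m/s.
10.4948 m/s × 3.6 = 37.781 km/h.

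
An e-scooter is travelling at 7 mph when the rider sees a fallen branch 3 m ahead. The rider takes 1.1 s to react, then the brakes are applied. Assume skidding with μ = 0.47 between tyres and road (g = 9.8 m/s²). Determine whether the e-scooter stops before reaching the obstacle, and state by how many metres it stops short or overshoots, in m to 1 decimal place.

No — it overshoots by 1.5 m

7 mph × 0.44704 = 3.1293 m/s.
a = μg = 0.47 × 9.8 = 4.606 m/s².
Reaction distance = 3.1293 × 1.1 = 3.442 m.
Braking distance = v²/(2a) = 9.793 / 9.212 = 1.063 m.
Total stopping distance = 3.442 + 1.063 = 4.505 m, vs 3 m available — it cannot stop in time and overshoots by 4.505 − 3 = 1.505 m.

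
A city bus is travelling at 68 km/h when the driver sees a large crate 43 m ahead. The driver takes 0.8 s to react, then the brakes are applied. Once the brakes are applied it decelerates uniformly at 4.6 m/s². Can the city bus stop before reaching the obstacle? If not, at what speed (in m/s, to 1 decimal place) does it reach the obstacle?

68 km/h ÷ 3.6 = 18.8889 m/s.
Reaction distance = 18.8889 × 0.8 = 15.111 m.
Braking distance needed to stop: v²/(2a) = 356.791 / 9.200 = 38.782 m, so total needed = 15.111 + 38.782 = 53.893 m > 43 m — it cannot stop.
Distance remaining when braking begins: 43 − 15.111 = 27.889 m.
v² = v₀² − 2a·d = 356.791 − 2 × 4.600 × 27.889 = 100.212 m²/s².
v = √100.212 = 10.011 m/s.

No — it strikes the obstacle at 10.0 m/s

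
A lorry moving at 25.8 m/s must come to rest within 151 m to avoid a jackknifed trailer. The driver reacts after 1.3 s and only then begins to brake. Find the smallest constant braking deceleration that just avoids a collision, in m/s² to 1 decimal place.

Distance covered during reaction = 25.8000 × 1.3 = 33.540 m.
Distance available for braking: 151 − 33.540 = 117.460 m.
v² = 2a·d ⇒ a = v²/(2d) = 25.8000² / (2 × 117.460) = 665.640 / 234.920 = 2.8335 m/s².

Required deceleration ≈ 2.8 m/s²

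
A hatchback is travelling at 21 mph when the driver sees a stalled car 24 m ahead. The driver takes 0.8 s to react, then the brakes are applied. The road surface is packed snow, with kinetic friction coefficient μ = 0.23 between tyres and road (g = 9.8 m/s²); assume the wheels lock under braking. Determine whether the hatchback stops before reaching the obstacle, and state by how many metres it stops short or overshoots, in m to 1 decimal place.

No — it overshoots by 3.1 m

21 mph × 0.44704 = 9.3878 m/s.
a = μg = 0.23 × 9.8 = 2.254 m/s².
Reaction distance = 9.3878 × 0.8 = 7.510 m.
Braking distance = v²/(2a) = 88.131 / 4.508 = 19.550 m.
Total stopping distance = 7.510 + 19.550 = 27.060 m, vs 24 m available — it cannot stop in time and overshoots by 27.060 − 24 = 3.060 m.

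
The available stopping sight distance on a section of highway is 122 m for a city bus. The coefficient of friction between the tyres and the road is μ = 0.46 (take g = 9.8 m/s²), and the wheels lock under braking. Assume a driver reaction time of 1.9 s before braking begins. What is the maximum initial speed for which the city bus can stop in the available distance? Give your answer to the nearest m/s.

a = μg = 0.46 × 9.8 = 4.508 m/s².
Stopping distance: v·t_r + v²/(2a) = 122 with t_r = 1.9 s and a = 4.508 m/s².
So v² + 17.130 v − 1099.95 = 0.
Positive root: v = −a·t_r + √((a·t_r)² + 2a·d) = −8.565 + √(73.359 + 1099.95) = 25.6886 m/s.

Maximum speed ≈ 26 m/s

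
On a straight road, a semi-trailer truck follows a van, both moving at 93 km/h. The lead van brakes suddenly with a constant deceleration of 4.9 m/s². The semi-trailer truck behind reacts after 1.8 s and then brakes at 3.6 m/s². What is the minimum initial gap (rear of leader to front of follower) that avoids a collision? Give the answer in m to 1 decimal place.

93 km/h ÷ 3.6 = 25.8333 m/s.
Leader travels v²/(2a_L) = 667.359 / 9.800 = 68.098 m before stopping.
Follower covers v·t_r = 25.8333 × 1.8 = 46.500 m while reacting, then v²/(2a_F) = 667.359 / 7.200 = 92.689 m while braking, for a total of 46.500 + 92.689 = 139.189 m.
Since a_F ≤ a_L and the follower starts braking later, the follower is never slower than the leader, so the closest approach is when both have stopped.
Minimum gap = 139.189 − 68.098 = 71.091 m.

Minimum gap ≈ 71.1 m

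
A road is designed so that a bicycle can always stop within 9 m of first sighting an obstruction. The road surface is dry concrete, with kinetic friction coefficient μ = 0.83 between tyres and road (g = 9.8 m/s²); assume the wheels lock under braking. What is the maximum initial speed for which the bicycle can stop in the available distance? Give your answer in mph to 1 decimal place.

Maximum speed ≈ 27.1 mph

a = μg = 0.83 × 9.8 = 8.134 m/s².
v²/(2a) = d ⇒ v = √(2 × 8.134 × 9) = √146.41 = 12.1000 m/s.
12.1000 m/s ÷ 0.44704 = 27.067 mph.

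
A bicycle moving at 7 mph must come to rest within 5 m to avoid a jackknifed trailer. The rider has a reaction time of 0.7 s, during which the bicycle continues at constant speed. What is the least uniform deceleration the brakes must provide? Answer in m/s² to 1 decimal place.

Required deceleration ≈ 1.7 m/s²

7 mph × 0.44704 = 3.1293 m/s.
Distance covered during reaction = 3.1293 × 0.7 = 2.191 m.
Distance available for braking: 5 − 2.191 = 2.809 m.
v² = 2a·d ⇒ a = v²/(2d) = 3.1293² / (2 × 2.809) = 9.793 / 5.618 = 1.7431 m/s².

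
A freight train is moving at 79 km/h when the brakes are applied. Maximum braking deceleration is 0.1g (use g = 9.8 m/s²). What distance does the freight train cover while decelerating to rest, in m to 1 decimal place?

Braking distance ≈ 245.7 m

79 km/h ÷ 3.6 = 21.9444 m/s.
a = 0.1 × 9.8 = 0.980 m/s².
Braking distance = v²/(2a) = 21.9444² / (2 × 0.980) = 481.557 / 1.960 = 245.692 m.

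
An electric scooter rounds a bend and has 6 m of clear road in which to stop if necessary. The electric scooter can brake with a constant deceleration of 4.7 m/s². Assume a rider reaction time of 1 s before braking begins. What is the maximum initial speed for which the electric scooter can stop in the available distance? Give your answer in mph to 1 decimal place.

Stopping distance: v·t_r + v²/(2a) = 6 with t_r = 1 s and a = 4.700 m/s².
So v² + 9.400 v − 56.40 = 0.
Positive root: v = −a·t_r + √((a·t_r)² + 2a·d) = −4.700 + √(22.090 + 56.40) = 4.1595 m/s.
4.1595 m/s ÷ 0.44704 = 9.305 mph.

Maximum speed ≈ 9.3 mph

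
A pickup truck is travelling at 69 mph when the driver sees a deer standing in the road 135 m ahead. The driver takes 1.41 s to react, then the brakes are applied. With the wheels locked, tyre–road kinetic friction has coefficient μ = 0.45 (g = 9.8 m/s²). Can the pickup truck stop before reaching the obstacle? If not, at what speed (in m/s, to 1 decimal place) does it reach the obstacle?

69 mph × 0.44704 = 30.8458 m/s.
a = μg = 0.45 × 9.8 = 4.410 m/s².
Reaction distance = 30.8458 × 1.41 = 43.493 m.
Braking distance needed to stop: v²/(2a) = 951.463 / 8.820 = 107.876 m, so total needed = 43.493 + 107.876 = 151.369 m > 135 m — it cannot stop.
Distance remaining when braking begins: 135 − 43.493 = 91.507 m.
v² = v₀² − 2a·d = 951.463 − 2 × 4.410 × 91.507 = 144.371 m²/s².
v = √144.371 = 12.015 m/s.

No — it strikes the obstacle at 12.0 m/s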